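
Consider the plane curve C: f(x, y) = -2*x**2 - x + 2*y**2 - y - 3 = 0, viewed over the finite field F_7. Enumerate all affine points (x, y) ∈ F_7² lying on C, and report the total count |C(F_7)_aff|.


Affine F_7-points: {(0, 5), (0, 6), (1, 2), (2, 2), (3, 5), (3, 6)}; count = 6.

For each of the 49 pairs (x, y) ∈ F_7², evaluate f(x, y) mod 7. Record the zeros.
  x = 0: [0↦4, 1↦5, 2↦3, 3↦5, 4↦4, 5↦0, 6↦0]  zeros at y ∈ {5, 6}
  x = 1: [0↦1, 1↦2, 2↦0, 3↦2, 4↦1, 5↦4, 6↦4]  zeros at y ∈ {2}
  x = 2: [0↦1, 1↦2, 2↦0, 3↦2, 4↦1, 5↦4, 6↦4]  zeros at y ∈ {2}
  x = 3: [0↦4, 1↦5, 2↦3, 3↦5, 4↦4, 5↦0, 6↦0]  zeros at y ∈ {5, 6}
  x = 4: [0↦3, 1↦4, 2↦2, 3↦4, 4↦3, 5↦6, 6↦6]  zeros at y ∈ ∅
  x = 5: [0↦5, 1↦6, 2↦4, 3↦6, 4↦5, 5↦1, 6↦1]  zeros at y ∈ ∅
  x = 6: [0↦3, 1↦4, 2↦2, 3↦4, 4↦3, 5↦6, 6↦6]  zeros at y ∈ ∅
Collecting zeros: affine points = {(0, 5), (0, 6), (1, 2), (2, 2), (3, 5), (3, 6)}.
Total count |C(F_7)_aff| = 6.


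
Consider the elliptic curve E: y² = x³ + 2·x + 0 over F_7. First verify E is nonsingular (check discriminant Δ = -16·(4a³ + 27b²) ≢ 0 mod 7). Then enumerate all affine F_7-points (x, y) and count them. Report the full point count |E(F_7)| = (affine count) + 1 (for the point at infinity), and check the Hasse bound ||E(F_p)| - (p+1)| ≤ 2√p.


Affine points = {(0, 0), (4, 3), (4, 4), (5, 3), (5, 4), (6, 2), (6, 5)}; affine count = 7; |E(F_7)| = 8.

Discriminant check: Δ ∝ 4a³ + 27b² = 4·2³ + 27·0² = 4·8 + 27·0 ≡ 4 (mod 7). Nonzero ⇒ E is nonsingular.
For each x ∈ F_7, compute rhs = x³ + 2·x + 0 mod 7, then count y ∈ F_7 with y² ≡ rhs.
  x = 0: rhs = 0, matching y values: 0 (1 points).
  x = 1: rhs = 3, matching y values: none (0 points).
  x = 2: rhs = 5, matching y values: none (0 points).
  x = 3: rhs = 5, matching y values: none (0 points).
  x = 4: rhs = 2, matching y values: 3, 4 (2 points).
  x = 5: rhs = 2, matching y values: 3, 4 (2 points).
  x = 6: rhs = 4, matching y values: 2, 5 (2 points).
Total affine count: 7.
Full point count |E(F_7)| = 7 + 1 = 8.
Hasse bound: |8 − (7+1)| = |0| = 0 ≤ 2√7 ≈ 5.2915 ✓.


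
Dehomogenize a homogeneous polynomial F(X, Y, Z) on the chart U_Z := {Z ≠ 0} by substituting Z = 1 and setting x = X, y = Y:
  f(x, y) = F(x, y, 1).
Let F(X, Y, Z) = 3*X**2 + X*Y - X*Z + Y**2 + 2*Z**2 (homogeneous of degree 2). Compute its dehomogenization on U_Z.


f(x, y) = 3*x**2 + x*y - x + y**2 + 2

On U_Z we set Z = 1. Each monomial c·X^i·Y^j·Z^k in F becomes c·x^i·y^j·1^k = c·x^i·y^j.
Substituting Z = 1: F(X, Y, 1) = 3*x**2 + x*y - x + y**2 + 2.
Note: deg(f) ≤ deg(F) = 2; strict inequality happens when F is divisible by Z (lost terms).


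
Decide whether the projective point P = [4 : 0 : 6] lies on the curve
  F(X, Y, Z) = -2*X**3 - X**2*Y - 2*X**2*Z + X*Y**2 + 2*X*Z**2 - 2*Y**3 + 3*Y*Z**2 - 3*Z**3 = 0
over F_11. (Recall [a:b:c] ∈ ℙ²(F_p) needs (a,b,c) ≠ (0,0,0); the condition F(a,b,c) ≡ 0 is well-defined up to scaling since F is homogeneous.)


F(4,0,6) ≡ 2 (mod 11); P is NOT on the curve.

Evaluate F(4, 0, 6) term-by-term (mod 11).
  -2*X**3 ↦ -2·64·1·1 = -128
  -X**2*Y ↦ -1·16·0·1 = 0
  -2*X**2*Z ↦ -2·16·1·6 = -192
  X*Y**2 ↦ 1·4·0·1 = 0
  2*X*Z**2 ↦ 2·4·1·36 = 288
  -2*Y**3 ↦ -2·1·0·1 = 0
  3*Y*Z**2 ↦ 3·1·0·36 = 0
  -3*Z**3 ↦ -3·1·1·216 = -648
Sum: F(4, 0, 6) = (-128) + (0) + (-192) + (0) + (288) + (0) + (0) + (-648) = -680.
Reducing mod 11: -680 ≡ 2 (mod 11).
Since F(a, b, c) ≡ 2 ≠ 0 (mod 11), P does NOT lie on the curve.


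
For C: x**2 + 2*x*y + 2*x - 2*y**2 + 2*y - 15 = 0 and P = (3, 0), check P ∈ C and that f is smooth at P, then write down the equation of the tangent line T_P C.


Tangent line at P: 8*x + 8*y - 24 = 0.

Step 1: f(3, 0) = 0, so P lies on C.
Step 2: partial derivatives
  f_x(x, y) = 2*x + 2*y + 2, f_y(x, y) = 2*x - 4*y + 2.
  f_x(P) = 8, f_y(P) = 8 (gradient nonzero, so P is smooth).
Step 3: tangent line at P: 8·(x − 3) + 8·(y − 0) = 0.
Expanding: 8*x + 8*y - 24 = 0.


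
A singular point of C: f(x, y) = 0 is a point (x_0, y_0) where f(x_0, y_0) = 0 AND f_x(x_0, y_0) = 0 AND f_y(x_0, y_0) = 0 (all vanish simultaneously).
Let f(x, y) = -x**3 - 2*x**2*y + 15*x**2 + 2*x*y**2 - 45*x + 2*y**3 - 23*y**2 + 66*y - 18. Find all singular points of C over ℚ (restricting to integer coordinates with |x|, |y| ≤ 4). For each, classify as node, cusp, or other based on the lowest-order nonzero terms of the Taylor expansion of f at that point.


Singular points: {(3, 3)}; classification: cusp.

Compute partial derivatives:
  f_x = -3*x**2 - 4*x*y + 30*x + 2*y**2 - 45.
  f_y = -2*x**2 + 4*x*y + 6*y**2 - 46*y + 66.
Scan x_0 ∈ {−4, ..., 4}. For each x_0, f_y(x_0, y) is a polynomial in y; find its integer roots y ∈ {−4, ..., 4}, then test f_x and f at those candidates.
  x = -4: f_y(-4, y) = 6*y**2 - 62*y + 34; no integer root y with |y| ≤ 4.
  x = -3: f_y(-3, y) = 6*y**2 - 58*y + 48; no integer root y with |y| ≤ 4.
  x = -2: f_y(-2, y) = 6*y**2 - 54*y + 58; no integer root y with |y| ≤ 4.
  x = -1: f_y(-1, y) = 6*y**2 - 50*y + 64; no integer root y with |y| ≤ 4.
  x = 0: f_y(0, y) = 6*y**2 - 46*y + 66; no integer root y with |y| ≤ 4.
  x = 1: f_y(1, y) = 6*y**2 - 42*y + 64; no integer root y with |y| ≤ 4.
  x = 2: f_y(2, y) = 6*y**2 - 38*y + 58; no integer root y with |y| ≤ 4.
  x = 3: f_y(3, y) = 6*y**2 - 34*y + 48; vanishes at y ∈ {3}. (3, 3): f_x = 0, f = 0 — SINGULAR.
  x = 4: f_y(4, y) = 6*y**2 - 30*y + 34; no integer root y with |y| ≤ 4.
Only singular point on the grid: (3, 3).
Classify: substitute x = 3 + u, y = 3 + v and expand: f = -u**3 - 2*u**2*v + 2*u*v**2 + 2*v**3 + v**2.
No constant or linear terms (consistent with a singular point). Quadratic part: v**2. Cubic part: -u**3 - 2*u**2*v + 2*u*v**2 + 2*v**3.
The quadratic part v**2 is a perfect square, so there is a single (double) tangent line v = 0, i.e. y = 3. Restricting the cubic part to that line (v = 0) leaves -u**3 ≠ 0, so f is not divisible by v and the branch is v² ≈ u**3 to lowest order — this is a cusp.
Classification: cusp.


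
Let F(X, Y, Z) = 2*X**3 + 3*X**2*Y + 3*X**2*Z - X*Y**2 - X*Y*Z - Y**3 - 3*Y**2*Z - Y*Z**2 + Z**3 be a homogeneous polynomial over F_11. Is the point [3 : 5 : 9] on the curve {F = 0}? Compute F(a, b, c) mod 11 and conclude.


F(3,5,9) ≡ 10 (mod 11); P is NOT on the curve.

Evaluate F(3, 5, 9) term-by-term (mod 11).
  2*X**3 ↦ 2·27·1·1 = 54
  3*X**2*Y ↦ 3·9·5·1 = 135
  3*X**2*Z ↦ 3·9·1·9 = 243
  -X*Y**2 ↦ -1·3·25·1 = -75
  -X*Y*Z ↦ -1·3·5·9 = -135
  -Y**3 ↦ -1·1·125·1 = -125
  -3*Y**2*Z ↦ -3·1·25·9 = -675
  -Y*Z**2 ↦ -1·1·5·81 = -405
  Z**3 ↦ 1·1·1·729 = 729
Sum: F(3, 5, 9) = (54) + (135) + (243) + (-75) + (-135) + (-125) + (-675) + (-405) + (729) = -254.
Reducing mod 11: -254 ≡ 10 (mod 11).
Since F(a, b, c) ≡ 10 ≠ 0 (mod 11), P does NOT lie on the curve.


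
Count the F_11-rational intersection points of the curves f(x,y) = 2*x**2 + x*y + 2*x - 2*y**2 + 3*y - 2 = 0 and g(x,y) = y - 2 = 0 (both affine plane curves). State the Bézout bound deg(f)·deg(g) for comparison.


Common zeros: {(4, 2), (5, 2)}; count = 2; Bézout bound = 2.

deg(f) = 2, deg(g) = 1, so Bézout bound = 2.
Scan x ∈ F_11. For each x, list the y ∈ F_11 with f(x, y) ≡ 0 and those with g(x, y) ≡ 0 (mod 11); the common zeros in that column are the intersection.
  x = 0: f ≡ 0 at y ∈ {3, 4}; g ≡ 0 at y ∈ {2}; common: ∅.
  x = 1: f ≡ 0 at y ∈ ∅; g ≡ 0 at y ∈ {2}; common: ∅.
  x = 2: f ≡ 0 at y ∈ ∅; g ≡ 0 at y ∈ {2}; common: ∅.
  x = 3: f ≡ 0 at y ∈ {0, 3}; g ≡ 0 at y ∈ {2}; common: ∅.
  x = 4: f ≡ 0 at y ∈ {2, 7}; g ≡ 0 at y ∈ {2}; common: {2}.
  x = 5: f ≡ 0 at y ∈ {2}; g ≡ 0 at y ∈ {2}; common: {2}.
  x = 6: f ≡ 0 at y ∈ {5}; g ≡ 0 at y ∈ {2}; common: ∅.
  x = 7: f ≡ 0 at y ∈ {0, 5}; g ≡ 0 at y ∈ {2}; common: ∅.
  x = 8: f ≡ 0 at y ∈ {4, 7}; g ≡ 0 at y ∈ {2}; common: ∅.
  x = 9: f ≡ 0 at y ∈ ∅; g ≡ 0 at y ∈ {2}; common: ∅.
  x = 10: f ≡ 0 at y ∈ ∅; g ≡ 0 at y ∈ {2}; common: ∅.
Collecting: common zeros = {(4, 2), (5, 2)}, so the count is 2.
Comparison with the Bézout bound: 2 ≤ 2 = deg(f)·deg(g), as expected for curves with no common component (the bound is attained).


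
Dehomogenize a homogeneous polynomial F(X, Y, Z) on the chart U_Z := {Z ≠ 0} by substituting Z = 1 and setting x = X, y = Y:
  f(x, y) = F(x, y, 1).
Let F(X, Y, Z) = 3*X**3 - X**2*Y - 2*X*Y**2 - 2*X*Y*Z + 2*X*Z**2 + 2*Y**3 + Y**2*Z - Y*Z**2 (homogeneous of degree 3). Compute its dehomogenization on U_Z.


f(x, y) = 3*x**3 - x**2*y - 2*x*y**2 - 2*x*y + 2*x + 2*y**3 + y**2 - y

On U_Z we set Z = 1. Each monomial c·X^i·Y^j·Z^k in F becomes c·x^i·y^j·1^k = c·x^i·y^j.
Substituting Z = 1: F(X, Y, 1) = 3*x**3 - x**2*y - 2*x*y**2 - 2*x*y + 2*x + 2*y**3 + y**2 - y.
Note: deg(f) ≤ deg(F) = 3; strict inequality happens when F is divisible by Z (lost terms).


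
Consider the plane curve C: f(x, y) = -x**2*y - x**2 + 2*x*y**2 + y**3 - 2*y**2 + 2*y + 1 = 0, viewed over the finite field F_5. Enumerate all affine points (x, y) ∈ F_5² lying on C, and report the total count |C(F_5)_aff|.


Affine F_5-points: {(0, 2), (1, 0), (1, 2), (1, 3), (2, 4), (3, 1), (4, 0)}; count = 7.

For each of the 25 pairs (x, y) ∈ F_5², evaluate f(x, y) mod 5. Record the zeros.
  x = 0: [0↦1, 1↦2, 2↦0, 3↦1, 4↦1]  zeros at y ∈ {2}
  x = 1: [0↦0, 1↦2, 2↦0, 3↦0, 4↦3]  zeros at y ∈ {0, 2, 3}
  x = 2: [0↦2, 1↦3, 2↦4, 3↦1, 4↦0]  zeros at y ∈ {4}
  x = 3: [0↦2, 1↦0, 2↦2, 3↦4, 4↦2]  zeros at y ∈ {1}
  x = 4: [0↦0, 1↦3, 2↦4, 3↦4, 4↦4]  zeros at y ∈ {0}
Collecting zeros: affine points = {(0, 2), (1, 0), (1, 2), (1, 3), (2, 4), (3, 1), (4, 0)}.
Total count |C(F_5)_aff| = 7.


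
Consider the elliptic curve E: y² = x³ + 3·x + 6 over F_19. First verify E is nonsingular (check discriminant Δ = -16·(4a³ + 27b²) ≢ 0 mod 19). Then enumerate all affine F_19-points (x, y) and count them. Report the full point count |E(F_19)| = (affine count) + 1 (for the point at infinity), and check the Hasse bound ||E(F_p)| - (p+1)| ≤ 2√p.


Affine points = {(0, 5), (0, 14), (2, 1), (2, 18), (3, 2), (3, 17), (4, 5), (4, 14), (7, 3), (7, 16), (13, 0), (15, 5), (15, 14), (17, 7), (17, 12)}; affine count = 15; |E(F_19)| = 16.

Discriminant check: Δ ∝ 4a³ + 27b² = 4·3³ + 27·6² = 4·27 + 27·36 ≡ 16 (mod 19). Nonzero ⇒ E is nonsingular.
For each x ∈ F_19, compute rhs = x³ + 3·x + 6 mod 19, then count y ∈ F_19 with y² ≡ rhs.
  x = 0: rhs = 6, matching y values: 5, 14 (2 points).
  x = 1: rhs = 10, matching y values: none (0 points).
  x = 2: rhs = 1, matching y values: 1, 18 (2 points).
  x = 3: rhs = 4, matching y values: 2, 17 (2 points).
  x = 4: rhs = 6, matching y values: 5, 14 (2 points).
  x = 5: rhs = 13, matching y values: none (0 points).
  x = 6: rhs = 12, matching y values: none (0 points).
  x = 7: rhs = 9, matching y values: 3, 16 (2 points).
  x = 8: rhs = 10, matching y values: none (0 points).
  x = 9: rhs = 2, matching y values: none (0 points).
  x = 10: rhs = 10, matching y values: none (0 points).
  x = 11: rhs = 2, matching y values: none (0 points).
  x = 12: rhs = 3, matching y values: none (0 points).
  x = 13: rhs = 0, matching y values: 0 (1 points).
  x = 14: rhs = 18, matching y values: none (0 points).
  x = 15: rhs = 6, matching y values: 5, 14 (2 points).
  x = 16: rhs = 8, matching y values: none (0 points).
  x = 17: rhs = 11, matching y values: 7, 12 (2 points).
  x = 18: rhs = 2, matching y values: none (0 points).
Total affine count: 15.
Full point count |E(F_19)| = 15 + 1 = 16.
Hasse bound: |16 − (19+1)| = |-4| = 4 ≤ 2√19 ≈ 8.7178 ✓.


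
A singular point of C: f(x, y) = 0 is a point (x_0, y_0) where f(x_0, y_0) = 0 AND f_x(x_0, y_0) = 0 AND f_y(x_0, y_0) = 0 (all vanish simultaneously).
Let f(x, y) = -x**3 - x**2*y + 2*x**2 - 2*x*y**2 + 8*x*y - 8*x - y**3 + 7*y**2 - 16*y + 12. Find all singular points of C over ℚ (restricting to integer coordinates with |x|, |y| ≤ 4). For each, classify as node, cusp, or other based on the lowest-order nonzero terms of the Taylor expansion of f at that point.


Singular points: {(0, 2)}; classification: cusp.

Compute partial derivatives:
  f_x = -3*x**2 - 2*x*y + 4*x - 2*y**2 + 8*y - 8.
  f_y = -x**2 - 4*x*y + 8*x - 3*y**2 + 14*y - 16.
Scan x_0 ∈ {−4, ..., 4}. For each x_0, f_y(x_0, y) is a polynomial in y; find its integer roots y ∈ {−4, ..., 4}, then test f_x and f at those candidates.
  x = -4: f_y(-4, y) = -3*y**2 + 30*y - 64; no integer root y with |y| ≤ 4.
  x = -3: f_y(-3, y) = -3*y**2 + 26*y - 49; no integer root y with |y| ≤ 4.
  x = -2: f_y(-2, y) = -3*y**2 + 22*y - 36; no integer root y with |y| ≤ 4.
  x = -1: f_y(-1, y) = -3*y**2 + 18*y - 25; no integer root y with |y| ≤ 4.
  x = 0: f_y(0, y) = -3*y**2 + 14*y - 16; vanishes at y ∈ {2}. (0, 2): f_x = 0, f = 0 — SINGULAR.
  x = 1: f_y(1, y) = -3*y**2 + 10*y - 9; no integer root y with |y| ≤ 4.
  x = 2: f_y(2, y) = -3*y**2 + 6*y - 4; no integer root y with |y| ≤ 4.
  x = 3: f_y(3, y) = -3*y**2 + 2*y - 1; no integer root y with |y| ≤ 4.
  x = 4: f_y(4, y) = -3*y**2 - 2*y; vanishes at y ∈ {0}. (4, 0): f_x = -40 ≠ 0.
Only singular point on the grid: (0, 2).
Classify: substitute x = 0 + u, y = 2 + v and expand: f = -u**3 - u**2*v - 2*u*v**2 - v**3 + v**2.
No constant or linear terms (consistent with a singular point). Quadratic part: v**2. Cubic part: -u**3 - u**2*v - 2*u*v**2 - v**3.
The quadratic part v**2 is a perfect square, so there is a single (double) tangent line v = 0, i.e. y = 2. Restricting the cubic part to that line (v = 0) leaves -u**3 ≠ 0, so f is not divisible by v and the branch is v² ≈ u**3 to lowest order — this is a cusp.
Classification: cusp.


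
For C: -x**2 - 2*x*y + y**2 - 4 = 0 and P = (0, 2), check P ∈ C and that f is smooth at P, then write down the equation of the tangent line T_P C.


Tangent line at P: -4*x + 4*y - 8 = 0.

Step 1: f(0, 2) = 0, so P lies on C.
Step 2: partial derivatives
  f_x(x, y) = -2*x - 2*y, f_y(x, y) = -2*x + 2*y.
  f_x(P) = -4, f_y(P) = 4 (gradient nonzero, so P is smooth).
Step 3: tangent line at P: -4·(x − 0) + 4·(y − 2) = 0.
Expanding: -4*x + 4*y - 8 = 0.


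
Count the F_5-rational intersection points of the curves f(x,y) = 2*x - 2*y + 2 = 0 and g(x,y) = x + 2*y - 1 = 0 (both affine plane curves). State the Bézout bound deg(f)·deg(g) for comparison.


Common zeros: {(3, 4)}; count = 1; Bézout bound = 1.

deg(f) = 1, deg(g) = 1, so Bézout bound = 1.
Scan x ∈ F_5. For each x, list the y ∈ F_5 with f(x, y) ≡ 0 and those with g(x, y) ≡ 0 (mod 5); the common zeros in that column are the intersection.
  x = 0: f ≡ 0 at y ∈ {1}; g ≡ 0 at y ∈ {3}; common: ∅.
  x = 1: f ≡ 0 at y ∈ {2}; g ≡ 0 at y ∈ {0}; common: ∅.
  x = 2: f ≡ 0 at y ∈ {3}; g ≡ 0 at y ∈ {2}; common: ∅.
  x = 3: f ≡ 0 at y ∈ {4}; g ≡ 0 at y ∈ {4}; common: {4}.
  x = 4: f ≡ 0 at y ∈ {0}; g ≡ 0 at y ∈ {1}; common: ∅.
Collecting: common zeros = {(3, 4)}, so the count is 1.
Comparison with the Bézout bound: 1 ≤ 1 = deg(f)·deg(g), as expected for curves with no common component (the bound is attained).


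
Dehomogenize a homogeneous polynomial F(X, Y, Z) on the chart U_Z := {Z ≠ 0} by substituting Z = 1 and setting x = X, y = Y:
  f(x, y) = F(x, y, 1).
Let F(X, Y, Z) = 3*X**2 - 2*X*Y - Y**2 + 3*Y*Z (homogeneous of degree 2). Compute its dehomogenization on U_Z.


f(x, y) = 3*x**2 - 2*x*y - y**2 + 3*y

On U_Z we set Z = 1. Each monomial c·X^i·Y^j·Z^k in F becomes c·x^i·y^j·1^k = c·x^i·y^j.
Substituting Z = 1: F(X, Y, 1) = 3*x**2 - 2*x*y - y**2 + 3*y.
Note: deg(f) ≤ deg(F) = 2; strict inequality happens when F is divisible by Z (lost terms).


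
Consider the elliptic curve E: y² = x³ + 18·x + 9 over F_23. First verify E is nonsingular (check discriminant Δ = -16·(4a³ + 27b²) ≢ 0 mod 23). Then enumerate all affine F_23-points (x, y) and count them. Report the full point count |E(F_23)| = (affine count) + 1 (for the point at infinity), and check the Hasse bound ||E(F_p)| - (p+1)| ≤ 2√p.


Affine points = {(0, 3), (0, 20), (7, 8), (7, 15), (9, 7), (9, 16), (10, 4), (10, 19), (13, 5), (13, 18), (16, 0), (18, 1), (18, 22), (22, 6), (22, 17)}; affine count = 15; |E(F_23)| = 16.

Discriminant check: Δ ∝ 4a³ + 27b² = 4·18³ + 27·9² = 4·5832 + 27·81 ≡ 8 (mod 23). Nonzero ⇒ E is nonsingular.
For each x ∈ F_23, compute rhs = x³ + 18·x + 9 mod 23, then count y ∈ F_23 with y² ≡ rhs.
  x = 0: rhs = 9, matching y values: 3, 20 (2 points).
  x = 1: rhs = 5, matching y values: none (0 points).
  x = 2: rhs = 7, matching y values: none (0 points).
  x = 3: rhs = 21, matching y values: none (0 points).
  x = 4: rhs = 7, matching y values: none (0 points).
  x = 5: rhs = 17, matching y values: none (0 points).
  x = 6: rhs = 11, matching y values: none (0 points).
  x = 7: rhs = 18, matching y values: 8, 15 (2 points).
  x = 8: rhs = 21, matching y values: none (0 points).
  x = 9: rhs = 3, matching y values: 7, 16 (2 points).
  x = 10: rhs = 16, matching y values: 4, 19 (2 points).
  x = 11: rhs = 20, matching y values: none (0 points).
  x = 12: rhs = 21, matching y values: none (0 points).
  x = 13: rhs = 2, matching y values: 5, 18 (2 points).
  x = 14: rhs = 15, matching y values: none (0 points).
  x = 15: rhs = 20, matching y values: none (0 points).
  x = 16: rhs = 0, matching y values: 0 (1 points).
  x = 17: rhs = 7, matching y values: none (0 points).
  x = 18: rhs = 1, matching y values: 1, 22 (2 points).
  x = 19: rhs = 11, matching y values: none (0 points).
  x = 20: rhs = 20, matching y values: none (0 points).
  x = 21: rhs = 11, matching y values: none (0 points).
  x = 22: rhs = 13, matching y values: 6, 17 (2 points).
Total affine count: 15.
Full point count |E(F_23)| = 15 + 1 = 16.
Hasse bound: |16 − (23+1)| = |-8| = 8 ≤ 2√23 ≈ 9.5917 ✓.


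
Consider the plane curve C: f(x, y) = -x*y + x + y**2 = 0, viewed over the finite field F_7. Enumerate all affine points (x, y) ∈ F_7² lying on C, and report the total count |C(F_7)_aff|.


Affine F_7-points: {(0, 0), (1, 3), (1, 5), (3, 4), (3, 6), (4, 2)}; count = 6.

For each of the 49 pairs (x, y) ∈ F_7², evaluate f(x, y) mod 7. Record the zeros.
  x = 0: [0↦0, 1↦1, 2↦4, 3↦2, 4↦2, 5↦4, 6↦1]  zeros at y ∈ {0}
  x = 1: [0↦1, 1↦1, 2↦3, 3↦0, 4↦6, 5↦0, 6↦3]  zeros at y ∈ {3, 5}
  x = 2: [0↦2, 1↦1, 2↦2, 3↦5, 4↦3, 5↦3, 6↦5]  zeros at y ∈ ∅
  x = 3: [0↦3, 1↦1, 2↦1, 3↦3, 4↦0, 5↦6, 6↦0]  zeros at y ∈ {4, 6}
  x = 4: [0↦4, 1↦1, 2↦0, 3↦1, 4↦4, 5↦2, 6↦2]  zeros at y ∈ {2}
  x = 5: [0↦5, 1↦1, 2↦6, 3↦6, 4↦1, 5↦5, 6↦4]  zeros at y ∈ ∅
  x = 6: [0↦6, 1↦1, 2↦5, 3↦4, 4↦5, 5↦1, 6↦6]  zeros at y ∈ ∅
Collecting zeros: affine points = {(0, 0), (1, 3), (1, 5), (3, 4), (3, 6), (4, 2)}.
Total count |C(F_7)_aff| = 6.


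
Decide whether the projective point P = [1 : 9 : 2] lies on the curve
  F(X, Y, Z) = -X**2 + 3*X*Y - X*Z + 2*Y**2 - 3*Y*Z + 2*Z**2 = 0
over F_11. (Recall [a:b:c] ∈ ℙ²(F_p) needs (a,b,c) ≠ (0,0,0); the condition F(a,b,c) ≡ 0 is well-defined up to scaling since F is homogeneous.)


F(1,9,2) ≡ 8 (mod 11); P is NOT on the curve.

Evaluate F(1, 9, 2) term-by-term (mod 11).
  -X**2 ↦ -1·1·1·1 = -1
  3*X*Y ↦ 3·1·9·1 = 27
  -X*Z ↦ -1·1·1·2 = -2
  2*Y**2 ↦ 2·1·81·1 = 162
  -3*Y*Z ↦ -3·1·9·2 = -54
  2*Z**2 ↦ 2·1·1·4 = 8
Sum: F(1, 9, 2) = (-1) + (27) + (-2) + (162) + (-54) + (8) = 140.
Reducing mod 11: 140 ≡ 8 (mod 11).
Since F(a, b, c) ≡ 8 ≠ 0 (mod 11), P does NOT lie on the curve.


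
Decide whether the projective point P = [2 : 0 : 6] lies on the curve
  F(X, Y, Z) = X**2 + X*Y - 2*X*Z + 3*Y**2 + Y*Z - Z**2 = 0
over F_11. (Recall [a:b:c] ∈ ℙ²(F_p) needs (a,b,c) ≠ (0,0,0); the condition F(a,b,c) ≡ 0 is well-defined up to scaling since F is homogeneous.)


F(2,0,6) ≡ 10 (mod 11); P is NOT on the curve.

Evaluate F(2, 0, 6) term-by-term (mod 11).
  X**2 ↦ 1·4·1·1 = 4
  X*Y ↦ 1·2·0·1 = 0
  -2*X*Z ↦ -2·2·1·6 = -24
  3*Y**2 ↦ 3·1·0·1 = 0
  Y*Z ↦ 1·1·0·6 = 0
  -Z**2 ↦ -1·1·1·36 = -36
Sum: F(2, 0, 6) = (4) + (0) + (-24) + (0) + (0) + (-36) = -56.
Reducing mod 11: -56 ≡ 10 (mod 11).
Since F(a, b, c) ≡ 10 ≠ 0 (mod 11), P does NOT lie on the curve.


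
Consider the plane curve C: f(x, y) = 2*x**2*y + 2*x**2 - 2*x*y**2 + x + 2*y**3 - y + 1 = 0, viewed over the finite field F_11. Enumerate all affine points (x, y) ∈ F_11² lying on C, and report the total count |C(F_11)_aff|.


Affine F_11-points: {(0, 10), (1, 5), (1, 9), (2, 0), (2, 6), (2, 7), (3, 0), (4, 5), (5, 4), (7, 6), (8, 4), (10, 3)}; count = 12.

For each of the 121 pairs (x, y) ∈ F_11², evaluate f(x, y) mod 11. Record the zeros.
  x = 0: [0↦1, 1↦2, 2↦4, 3↦8, 4↦4, 5↦4, 6↦9, 7↦9, 8↦5, 9↦9, 10↦0]  zeros at y ∈ {10}
  x = 1: [0↦4, 1↦5, 2↦3, 3↦10, 4↦5, 5↦0, 6↦7, 7↦5, 8↦6, 9↦0, 10↦10]  zeros at y ∈ {5, 9}
  x = 2: [0↦0, 1↦5, 2↦3, 3↦6, 4↦4, 5↦9, 6↦0, 7↦0, 8↦10, 9↦9, 10↦9]  zeros at y ∈ {0, 6, 7}
  x = 3: [0↦0, 1↦2, 2↦4, 3↦7, 4↦1, 5↦9, 6↦10, 7↦5, 8↦6, 9↦3, 10↦8]  zeros at y ∈ {0}
  x = 4: [0↦4, 1↦7, 2↦6, 3↦2, 4↦7, 5↦0, 6↦4, 7↦9, 8↦5, 9↦4, 10↦7]  zeros at y ∈ {5}
  x = 5: [0↦1, 1↦9, 2↦9, 3↦2, 4↦0, 5↦4, 6↦4, 7↦1, 8↦7, 9↦1, 10↦6]  zeros at y ∈ {4}
  x = 6: [0↦2, 1↦8, 2↦2, 3↦7, 4↦2, 5↦10, 6↦10, 7↦3, 8↦1, 9↦5, 10↦5]  zeros at y ∈ ∅
  x = 7: [0↦7, 1↦4, 2↦7, 3↦6, 4↦2, 5↦7, 6↦0, 7↦4, 8↦9, 9↦5, 10↦4]  zeros at y ∈ {6}
  x = 8: [0↦5, 1↦8, 2↦2, 3↦10, 4↦0, 5↦6, 6↦7, 7↦4, 8↦9, 9↦1, 10↦3]  zeros at y ∈ {4}
  x = 9: [0↦7, 1↦9, 2↦9, 3↦8, 4↦7, 5↦7, 6↦9, 7↦3, 8↦1, 9↦4, 10↦2]  zeros at y ∈ ∅
  x = 10: [0↦2, 1↦7, 2↦6, 3↦0, 4↦1, 5↦10, 6↦6, 7↦1, 8↦7, 9↦3, 10↦1]  zeros at y ∈ {3}
Collecting zeros: affine points = {(0, 10), (1, 5), (1, 9), (2, 0), (2, 6), (2, 7), (3, 0), (4, 5), (5, 4), (7, 6), (8, 4), (10, 3)}.
Total count |C(F_11)_aff| = 12.


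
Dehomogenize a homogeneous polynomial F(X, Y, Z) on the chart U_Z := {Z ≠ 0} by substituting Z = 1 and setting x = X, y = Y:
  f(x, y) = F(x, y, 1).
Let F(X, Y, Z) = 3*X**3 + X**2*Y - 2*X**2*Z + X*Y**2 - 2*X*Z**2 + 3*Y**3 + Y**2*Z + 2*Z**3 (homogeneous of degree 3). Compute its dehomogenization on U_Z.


f(x, y) = 3*x**3 + x**2*y - 2*x**2 + x*y**2 - 2*x + 3*y**3 + y**2 + 2

On U_Z we set Z = 1. Each monomial c·X^i·Y^j·Z^k in F becomes c·x^i·y^j·1^k = c·x^i·y^j.
Substituting Z = 1: F(X, Y, 1) = 3*x**3 + x**2*y - 2*x**2 + x*y**2 - 2*x + 3*y**3 + y**2 + 2.
Note: deg(f) ≤ deg(F) = 3; strict inequality happens when F is divisible by Z (lost terms).


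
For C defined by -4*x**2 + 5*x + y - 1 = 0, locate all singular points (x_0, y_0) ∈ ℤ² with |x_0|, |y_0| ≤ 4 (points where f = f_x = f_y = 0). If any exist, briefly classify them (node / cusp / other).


No singular points in the scanned grid; C is smooth there.

Compute partial derivatives:
  f_x = 5 - 8*x.
  f_y = 1.
f_y = 1 is a nonzero constant, so f_y never vanishes: no point (x, y) can satisfy f = f_x = f_y = 0. In particular no (x, y) ∈ {−4, ..., 4}² is singular; the curve is smooth.


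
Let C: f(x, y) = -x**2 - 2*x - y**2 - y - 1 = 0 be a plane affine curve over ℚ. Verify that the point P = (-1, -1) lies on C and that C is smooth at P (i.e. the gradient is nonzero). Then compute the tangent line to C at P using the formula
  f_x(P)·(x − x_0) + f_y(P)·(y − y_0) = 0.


Tangent line at P: y + 1 = 0.

Step 1: f(-1, -1) = 0, so P lies on C.
Step 2: partial derivatives
  f_x(x, y) = -2*x - 2, f_y(x, y) = -2*y - 1.
  f_x(P) = 0, f_y(P) = 1 (gradient nonzero, so P is smooth).
Step 3: tangent line at P: 0·(x − -1) + 1·(y − -1) = 0.
Expanding: y + 1 = 0.


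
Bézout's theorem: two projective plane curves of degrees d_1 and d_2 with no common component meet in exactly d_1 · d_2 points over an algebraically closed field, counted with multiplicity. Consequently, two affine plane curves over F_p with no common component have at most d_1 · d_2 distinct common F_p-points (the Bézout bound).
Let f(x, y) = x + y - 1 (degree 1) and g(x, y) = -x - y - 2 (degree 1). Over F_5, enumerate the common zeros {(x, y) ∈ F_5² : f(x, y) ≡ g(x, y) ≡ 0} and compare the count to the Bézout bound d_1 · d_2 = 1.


Common zeros: ∅; count = 0; Bézout bound = 1.

deg(f) = 1, deg(g) = 1, so Bézout bound = 1.
Scan x ∈ F_5. For each x, list the y ∈ F_5 with f(x, y) ≡ 0 and those with g(x, y) ≡ 0 (mod 5); the common zeros in that column are the intersection.
  x = 0: f ≡ 0 at y ∈ {1}; g ≡ 0 at y ∈ {3}; common: ∅.
  x = 1: f ≡ 0 at y ∈ {0}; g ≡ 0 at y ∈ {2}; common: ∅.
  x = 2: f ≡ 0 at y ∈ {4}; g ≡ 0 at y ∈ {1}; common: ∅.
  x = 3: f ≡ 0 at y ∈ {3}; g ≡ 0 at y ∈ {0}; common: ∅.
  x = 4: f ≡ 0 at y ∈ {2}; g ≡ 0 at y ∈ {4}; common: ∅.
Collecting: common zeros = ∅, so the count is 0.
Comparison with the Bézout bound: 0 ≤ 1 = deg(f)·deg(g), as expected for curves with no common component (the affine F_5-count falls short of the bound because intersections may lie at infinity, over extension fields, or carry multiplicity).


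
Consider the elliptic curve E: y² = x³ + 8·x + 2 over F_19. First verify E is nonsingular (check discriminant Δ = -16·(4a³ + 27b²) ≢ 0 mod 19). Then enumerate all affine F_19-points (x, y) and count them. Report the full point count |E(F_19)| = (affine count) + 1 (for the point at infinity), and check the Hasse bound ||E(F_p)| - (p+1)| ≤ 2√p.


Affine points = {(1, 7), (1, 12), (2, 8), (2, 11), (6, 0), (9, 9), (9, 10), (13, 2), (13, 17), (15, 1), (15, 18), (17, 4), (17, 15)}; affine count = 13; |E(F_19)| = 14.

Discriminant check: Δ ∝ 4a³ + 27b² = 4·8³ + 27·2² = 4·512 + 27·4 ≡ 9 (mod 19). Nonzero ⇒ E is nonsingular.
For each x ∈ F_19, compute rhs = x³ + 8·x + 2 mod 19, then count y ∈ F_19 with y² ≡ rhs.
  x = 0: rhs = 2, matching y values: none (0 points).
  x = 1: rhs = 11, matching y values: 7, 12 (2 points).
  x = 2: rhs = 7, matching y values: 8, 11 (2 points).
  x = 3: rhs = 15, matching y values: none (0 points).
  x = 4: rhs = 3, matching y values: none (0 points).
  x = 5: rhs = 15, matching y values: none (0 points).
  x = 6: rhs = 0, matching y values: 0 (1 points).
  x = 7: rhs = 2, matching y values: none (0 points).
  x = 8: rhs = 8, matching y values: none (0 points).
  x = 9: rhs = 5, matching y values: 9, 10 (2 points).
  x = 10: rhs = 18, matching y values: none (0 points).
  x = 11: rhs = 15, matching y values: none (0 points).
  x = 12: rhs = 2, matching y values: none (0 points).
  x = 13: rhs = 4, matching y values: 2, 17 (2 points).
  x = 14: rhs = 8, matching y values: none (0 points).
  x = 15: rhs = 1, matching y values: 1, 18 (2 points).
  x = 16: rhs = 8, matching y values: none (0 points).
  x = 17: rhs = 16, matching y values: 4, 15 (2 points).
  x = 18: rhs = 12, matching y values: none (0 points).
Total affine count: 13.
Full point count |E(F_19)| = 13 + 1 = 14.
Hasse bound: |14 − (19+1)| = |-6| = 6 ≤ 2√19 ≈ 8.7178 ✓.


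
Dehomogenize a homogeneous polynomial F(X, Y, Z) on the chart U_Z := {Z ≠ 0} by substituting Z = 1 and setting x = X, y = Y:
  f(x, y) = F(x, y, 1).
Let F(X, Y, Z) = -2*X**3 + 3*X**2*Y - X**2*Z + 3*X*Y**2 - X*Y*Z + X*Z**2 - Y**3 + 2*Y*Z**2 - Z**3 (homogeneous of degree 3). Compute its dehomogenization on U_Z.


f(x, y) = -2*x**3 + 3*x**2*y - x**2 + 3*x*y**2 - x*y + x - y**3 + 2*y - 1

On U_Z we set Z = 1. Each monomial c·X^i·Y^j·Z^k in F becomes c·x^i·y^j·1^k = c·x^i·y^j.
Substituting Z = 1: F(X, Y, 1) = -2*x**3 + 3*x**2*y - x**2 + 3*x*y**2 - x*y + x - y**3 + 2*y - 1.
Note: deg(f) ≤ deg(F) = 3; strict inequality happens when F is divisible by Z (lost terms).


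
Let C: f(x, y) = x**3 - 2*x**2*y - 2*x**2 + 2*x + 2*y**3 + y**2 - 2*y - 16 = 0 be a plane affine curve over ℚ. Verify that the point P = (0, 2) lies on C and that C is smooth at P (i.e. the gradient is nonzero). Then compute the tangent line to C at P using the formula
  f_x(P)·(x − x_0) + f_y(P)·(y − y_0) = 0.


Tangent line at P: 2*x + 26*y - 52 = 0.

Step 1: f(0, 2) = 0, so P lies on C.
Step 2: partial derivatives
  f_x(x, y) = 3*x**2 - 4*x*y - 4*x + 2, f_y(x, y) = -2*x**2 + 6*y**2 + 2*y - 2.
  f_x(P) = 2, f_y(P) = 26 (gradient nonzero, so P is smooth).
Step 3: tangent line at P: 2·(x − 0) + 26·(y − 2) = 0.
Expanding: 2*x + 26*y - 52 = 0.


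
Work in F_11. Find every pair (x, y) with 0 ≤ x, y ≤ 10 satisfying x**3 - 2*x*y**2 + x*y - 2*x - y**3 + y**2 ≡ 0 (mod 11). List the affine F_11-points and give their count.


Affine F_11-points: {(0, 0), (0, 1), (1, 2), (1, 4), (2, 3), (2, 6), (2, 10), (4, 3), (5, 1), (5, 3), (5, 9), (6, 1)}; count = 12.

For each of the 121 pairs (x, y) ∈ F_11², evaluate f(x, y) mod 11. Record the zeros.
  x = 0: [0↦0, 1↦0, 2↦7, 3↦4, 4↦7, 5↦10, 6↦7, 7↦3, 8↦3, 9↦1, 10↦2]  zeros at y ∈ {0, 1}
  x = 1: [0↦10, 1↦9, 2↦0, 3↦10, 4↦0, 5↦8, 6↦6, 7↦10, 8↦3, 9↦1, 10↦9]  zeros at y ∈ {2, 4}
  x = 2: [0↦4, 1↦2, 2↦10, 3↦0, 4↦10, 5↦1, 6↦0, 7↦1, 8↦9, 9↦7, 10↦0]  zeros at y ∈ {3, 6, 10}
  x = 3: [0↦10, 1↦7, 2↦10, 3↦2, 4↦10, 5↦6, 6↦6, 7↦4, 8↦5, 9↦3, 10↦3]  zeros at y ∈ ∅
  x = 4: [0↦1, 1↦8, 2↦6, 3↦0, 4↦6, 5↦7, 6↦8, 7↦3, 8↦8, 9↦6, 10↦2]  zeros at y ∈ {3}
  x = 5: [0↦5, 1↦0, 2↦4, 3↦0, 4↦4, 5↦10, 6↦1, 7↦4, 8↦2, 9↦0, 10↦3]  zeros at y ∈ {1, 3, 9}
  x = 6: [0↦6, 1↦0, 2↦10, 3↦8, 4↦10, 5↦10, 6↦2, 7↦2, 8↦4, 9↦2, 10↦1]  zeros at y ∈ {1}
  x = 7: [0↦10, 1↦3, 2↦8, 3↦8, 4↦8, 5↦2, 6↦6, 7↦3, 8↦9, 9↦7, 10↦2]  zeros at y ∈ ∅
  x = 8: [0↦1, 1↦4, 2↦4, 3↦6, 4↦4, 5↦3, 6↦8, 7↦2, 8↦1, 9↦10, 10↦1]  zeros at y ∈ ∅
  x = 9: [0↦7, 1↦9, 2↦4, 3↦8, 4↦4, 5↦8, 6↦3, 7↦5, 8↦8, 9↦6, 10↦4]  zeros at y ∈ ∅
  x = 10: [0↦1, 1↦2, 2↦3, 3↦9, 4↦3, 5↦1, 6↦8, 7↦7, 8↦3, 9↦1, 10↦6]  zeros at y ∈ ∅
Collecting zeros: affine points = {(0, 0), (0, 1), (1, 2), (1, 4), (2, 3), (2, 6), (2, 10), (4, 3), (5, 1), (5, 3), (5, 9), (6, 1)}.
Total count |C(F_11)_aff| = 12.


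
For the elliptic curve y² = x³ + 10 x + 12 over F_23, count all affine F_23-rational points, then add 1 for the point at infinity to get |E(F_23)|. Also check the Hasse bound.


Affine points = {(0, 9), (0, 14), (1, 0), (3, 0), (4, 1), (4, 22), (5, 7), (5, 16), (6, 9), (6, 14), (8, 11), (8, 12), (9, 7), (9, 16), (10, 10), (10, 13), (11, 2), (11, 21), (13, 4), (13, 19), (15, 8), (15, 15), (16, 6), (16, 17), (17, 9), (17, 14), (19, 0), (20, 1), (20, 22), (22, 1), (22, 22)}; affine count = 31; |E(F_23)| = 32.

Discriminant check: Δ ∝ 4a³ + 27b² = 4·10³ + 27·12² = 4·1000 + 27·144 ≡ 22 (mod 23). Nonzero ⇒ E is nonsingular.
For each x ∈ F_23, compute rhs = x³ + 10·x + 12 mod 23, then count y ∈ F_23 with y² ≡ rhs.
  x = 0: rhs = 12, matching y values: 9, 14 (2 points).
  x = 1: rhs = 0, matching y values: 0 (1 points).
  x = 2: rhs = 17, matching y values: none (0 points).
  x = 3: rhs = 0, matching y values: 0 (1 points).
  x = 4: rhs = 1, matching y values: 1, 22 (2 points).
  x = 5: rhs = 3, matching y values: 7, 16 (2 points).
  x = 6: rhs = 12, matching y values: 9, 14 (2 points).
  x = 7: rhs = 11, matching y values: none (0 points).
  x = 8: rhs = 6, matching y values: 11, 12 (2 points).
  x = 9: rhs = 3, matching y values: 7, 16 (2 points).
  x = 10: rhs = 8, matching y values: 10, 13 (2 points).
  x = 11: rhs = 4, matching y values: 2, 21 (2 points).
  x = 12: rhs = 20, matching y values: none (0 points).
  x = 13: rhs = 16, matching y values: 4, 19 (2 points).
  x = 14: rhs = 21, matching y values: none (0 points).
  x = 15: rhs = 18, matching y values: 8, 15 (2 points).
  x = 16: rhs = 13, matching y values: 6, 17 (2 points).
  x = 17: rhs = 12, matching y values: 9, 14 (2 points).
  x = 18: rhs = 21, matching y values: none (0 points).
  x = 19: rhs = 0, matching y values: 0 (1 points).
  x = 20: rhs = 1, matching y values: 1, 22 (2 points).
  x = 21: rhs = 7, matching y values: none (0 points).
  x = 22: rhs = 1, matching y values: 1, 22 (2 points).
Total affine count: 31.
Full point count |E(F_23)| = 31 + 1 = 32.
Hasse bound: |32 − (23+1)| = |8| = 8 ≤ 2√23 ≈ 9.5917 ✓.


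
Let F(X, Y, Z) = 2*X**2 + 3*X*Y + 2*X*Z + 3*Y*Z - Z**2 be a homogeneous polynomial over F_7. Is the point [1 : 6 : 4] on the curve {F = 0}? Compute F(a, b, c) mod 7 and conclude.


F(1,6,4) ≡ 0 (mod 7); P is on the curve.

Evaluate F(1, 6, 4) term-by-term (mod 7).
  2*X**2 ↦ 2·1·1·1 = 2
  3*X*Y ↦ 3·1·6·1 = 18
  2*X*Z ↦ 2·1·1·4 = 8
  3*Y*Z ↦ 3·1·6·4 = 72
  -Z**2 ↦ -1·1·1·16 = -16
Sum: F(1, 6, 4) = (2) + (18) + (8) + (72) + (-16) = 84.
Reducing mod 7: 84 ≡ 0 (mod 7).
Since F(a, b, c) ≡ 0 (mod 7), P lies on the curve.


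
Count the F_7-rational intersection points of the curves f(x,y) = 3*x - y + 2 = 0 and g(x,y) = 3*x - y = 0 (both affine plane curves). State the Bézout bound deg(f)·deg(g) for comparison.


Common zeros: ∅; count = 0; Bézout bound = 1.

deg(f) = 1, deg(g) = 1, so Bézout bound = 1.
Scan x ∈ F_7. For each x, list the y ∈ F_7 with f(x, y) ≡ 0 and those with g(x, y) ≡ 0 (mod 7); the common zeros in that column are the intersection.
  x = 0: f ≡ 0 at y ∈ {2}; g ≡ 0 at y ∈ {0}; common: ∅.
  x = 1: f ≡ 0 at y ∈ {5}; g ≡ 0 at y ∈ {3}; common: ∅.
  x = 2: f ≡ 0 at y ∈ {1}; g ≡ 0 at y ∈ {6}; common: ∅.
  x = 3: f ≡ 0 at y ∈ {4}; g ≡ 0 at y ∈ {2}; common: ∅.
  x = 4: f ≡ 0 at y ∈ {0}; g ≡ 0 at y ∈ {5}; common: ∅.
  x = 5: f ≡ 0 at y ∈ {3}; g ≡ 0 at y ∈ {1}; common: ∅.
  x = 6: f ≡ 0 at y ∈ {6}; g ≡ 0 at y ∈ {4}; common: ∅.
Collecting: common zeros = ∅, so the count is 0.
Comparison with the Bézout bound: 0 ≤ 1 = deg(f)·deg(g), as expected for curves with no common component (the affine F_7-count falls short of the bound because intersections may lie at infinity, over extension fields, or carry multiplicity).


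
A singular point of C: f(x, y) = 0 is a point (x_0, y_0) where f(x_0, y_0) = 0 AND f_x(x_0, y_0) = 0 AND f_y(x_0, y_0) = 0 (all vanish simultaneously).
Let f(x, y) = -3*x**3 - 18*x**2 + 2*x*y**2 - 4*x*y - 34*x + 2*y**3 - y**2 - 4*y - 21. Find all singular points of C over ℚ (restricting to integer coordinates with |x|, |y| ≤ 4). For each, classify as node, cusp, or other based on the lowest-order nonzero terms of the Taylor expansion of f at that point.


Singular points: {(-2, 1)}; classification: cusp.

Compute partial derivatives:
  f_x = -9*x**2 - 36*x + 2*y**2 - 4*y - 34.
  f_y = 4*x*y - 4*x + 6*y**2 - 2*y - 4.
Scan x_0 ∈ {−4, ..., 4}. For each x_0, f_y(x_0, y) is a polynomial in y; find its integer roots y ∈ {−4, ..., 4}, then test f_x and f at those candidates.
  x = -4: f_y(-4, y) = 6*y**2 - 18*y + 12; vanishes at y ∈ {1, 2}. (-4, 1): f_x = -36 ≠ 0; (-4, 2): f_x = -34 ≠ 0.
  x = -3: f_y(-3, y) = 6*y**2 - 14*y + 8; vanishes at y ∈ {1}. (-3, 1): f_x = -9 ≠ 0.
  x = -2: f_y(-2, y) = 6*y**2 - 10*y + 4; vanishes at y ∈ {1}. (-2, 1): f_x = 0, f = 0 — SINGULAR.
  x = -1: f_y(-1, y) = 6*y**2 - 6*y; vanishes at y ∈ {0, 1}. (-1, 0): f_x = -7 ≠ 0; (-1, 1): f_x = -9 ≠ 0.
  x = 0: f_y(0, y) = 6*y**2 - 2*y - 4; vanishes at y ∈ {1}. (0, 1): f_x = -36 ≠ 0.
  x = 1: f_y(1, y) = 6*y**2 + 2*y - 8; vanishes at y ∈ {1}. (1, 1): f_x = -81 ≠ 0.
  x = 2: f_y(2, y) = 6*y**2 + 6*y - 12; vanishes at y ∈ {-2, 1}. (2, -2): f_x = -126 ≠ 0; (2, 1): f_x = -144 ≠ 0.
  x = 3: f_y(3, y) = 6*y**2 + 10*y - 16; vanishes at y ∈ {1}. (3, 1): f_x = -225 ≠ 0.
  x = 4: f_y(4, y) = 6*y**2 + 14*y - 20; vanishes at y ∈ {1}. (4, 1): f_x = -324 ≠ 0.
Only singular point on the grid: (-2, 1).
Classify: substitute x = -2 + u, y = 1 + v and expand: f = -3*u**3 + 2*u*v**2 + 2*v**3 + v**2.
No constant or linear terms (consistent with a singular point). Quadratic part: v**2. Cubic part: -3*u**3 + 2*u*v**2 + 2*v**3.
The quadratic part v**2 is a perfect square, so there is a single (double) tangent line v = 0, i.e. y = 1. Restricting the cubic part to that line (v = 0) leaves -3*u**3 ≠ 0, so f is not divisible by v and the branch is v² ≈ 3*u**3 to lowest order — this is a cusp.
Classification: cusp.


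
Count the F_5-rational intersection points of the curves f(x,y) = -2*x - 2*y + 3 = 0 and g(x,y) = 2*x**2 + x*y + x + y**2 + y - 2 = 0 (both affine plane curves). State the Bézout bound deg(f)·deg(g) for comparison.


Common zeros: ∅; count = 0; Bézout bound = 2.

deg(f) = 1, deg(g) = 2, so Bézout bound = 2.
Scan x ∈ F_5. For each x, list the y ∈ F_5 with f(x, y) ≡ 0 and those with g(x, y) ≡ 0 (mod 5); the common zeros in that column are the intersection.
  x = 0: f ≡ 0 at y ∈ {4}; g ≡ 0 at y ∈ {1, 3}; common: ∅.
  x = 1: f ≡ 0 at y ∈ {3}; g ≡ 0 at y ∈ {4}; common: ∅.
  x = 2: f ≡ 0 at y ∈ {2}; g ≡ 0 at y ∈ ∅; common: ∅.
  x = 3: f ≡ 0 at y ∈ {1}; g ≡ 0 at y ∈ {3}; common: ∅.
  x = 4: f ≡ 0 at y ∈ {0}; g ≡ 0 at y ∈ {1, 4}; common: ∅.
Collecting: common zeros = ∅, so the count is 0.
Comparison with the Bézout bound: 0 ≤ 2 = deg(f)·deg(g), as expected for curves with no common component (the affine F_5-count falls short of the bound because intersections may lie at infinity, over extension fields, or carry multiplicity).


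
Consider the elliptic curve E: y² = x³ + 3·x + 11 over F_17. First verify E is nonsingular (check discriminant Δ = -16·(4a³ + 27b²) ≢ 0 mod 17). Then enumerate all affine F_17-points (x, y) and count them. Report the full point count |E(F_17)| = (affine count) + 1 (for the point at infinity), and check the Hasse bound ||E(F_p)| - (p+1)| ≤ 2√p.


Affine points = {(1, 7), (1, 10), (2, 5), (2, 12), (3, 8), (3, 9), (4, 6), (4, 11), (5, 7), (5, 10), (7, 1), (7, 16), (9, 6), (9, 11), (10, 2), (10, 15), (11, 7), (11, 10), (14, 3), (14, 14)}; affine count = 20; |E(F_17)| = 21.

Discriminant check: Δ ∝ 4a³ + 27b² = 4·3³ + 27·11² = 4·27 + 27·121 ≡ 9 (mod 17). Nonzero ⇒ E is nonsingular.
For each x ∈ F_17, compute rhs = x³ + 3·x + 11 mod 17, then count y ∈ F_17 with y² ≡ rhs.
  x = 0: rhs = 11, matching y values: none (0 points).
  x = 1: rhs = 15, matching y values: 7, 10 (2 points).
  x = 2: rhs = 8, matching y values: 5, 12 (2 points).
  x = 3: rhs = 13, matching y values: 8, 9 (2 points).
  x = 4: rhs = 2, matching y values: 6, 11 (2 points).
  x = 5: rhs = 15, matching y values: 7, 10 (2 points).
  x = 6: rhs = 7, matching y values: none (0 points).
  x = 7: rhs = 1, matching y values: 1, 16 (2 points).
  x = 8: rhs = 3, matching y values: none (0 points).
  x = 9: rhs = 2, matching y values: 6, 11 (2 points).
  x = 10: rhs = 4, matching y values: 2, 15 (2 points).
  x = 11: rhs = 15, matching y values: 7, 10 (2 points).
  x = 12: rhs = 7, matching y values: none (0 points).
  x = 13: rhs = 3, matching y values: none (0 points).
  x = 14: rhs = 9, matching y values: 3, 14 (2 points).
  x = 15: rhs = 14, matching y values: none (0 points).
  x = 16: rhs = 7, matching y values: none (0 points).
Total affine count: 20.
Full point count |E(F_17)| = 20 + 1 = 21.
Hasse bound: |21 − (17+1)| = |3| = 3 ≤ 2√17 ≈ 8.2462 ✓.


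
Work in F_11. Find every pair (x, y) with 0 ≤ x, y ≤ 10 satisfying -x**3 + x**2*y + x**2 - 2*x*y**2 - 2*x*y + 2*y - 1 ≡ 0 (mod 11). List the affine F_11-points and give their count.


Affine F_11-points: {(0, 6), (1, 8), (1, 9), (2, 7), (2, 10), (3, 2), (3, 8), (5, 8), (9, 0), (9, 3)}; count = 10.

For each of the 121 pairs (x, y) ∈ F_11², evaluate f(x, y) mod 11. Record the zeros.
  x = 0: [0↦10, 1↦1, 2↦3, 3↦5, 4↦7, 5↦9, 6↦0, 7↦2, 8↦4, 9↦6, 10↦8]  zeros at y ∈ {6}
  x = 1: [0↦10, 1↦9, 2↦4, 3↦6, 4↦4, 5↦9, 6↦10, 7↦7, 8↦0, 9↦0, 10↦7]  zeros at y ∈ {8, 9}
  x = 2: [0↦6, 1↦4, 2↦5, 3↦9, 4↦5, 5↦4, 6↦6, 7↦0, 8↦8, 9↦8, 10↦0]  zeros at y ∈ {7, 10}
  x = 3: [0↦3, 1↦2, 2↦0, 3↦8, 4↦4, 5↦10, 6↦4, 7↦8, 8↦0, 9↦2, 10↦3]  zeros at y ∈ {2, 8}
  x = 4: [0↦6, 1↦8, 2↦5, 3↦8, 4↦6, 5↦10, 6↦9, 7↦3, 8↦3, 9↦9, 10↦10]  zeros at y ∈ ∅
  x = 5: [0↦9, 1↦5, 2↦3, 3↦3, 4↦5, 5↦9, 6↦4, 7↦1, 8↦0, 9↦1, 10↦4]  zeros at y ∈ {8}
  x = 6: [0↦6, 1↦9, 2↦10, 3↦9, 4↦6, 5↦1, 6↦5, 7↦7, 8↦7, 9↦5, 10↦1]  zeros at y ∈ ∅
  x = 7: [0↦2, 1↦3, 2↦9, 3↦9, 4↦3, 5↦2, 6↦6, 7↦4, 8↦7, 9↦4, 10↦6]  zeros at y ∈ ∅
  x = 8: [0↦2, 1↦3, 2↦5, 3↦8, 4↦1, 5↦6, 6↦1, 7↦8, 8↦5, 9↦3, 10↦2]  zeros at y ∈ ∅
  x = 9: [0↦0, 1↦3, 2↦3, 3↦0, 4↦5, 5↦7, 6↦6, 7↦2, 8↦6, 9↦7, 10↦5]  zeros at y ∈ {0, 3}
  x = 10: [0↦1, 1↦8, 2↦8, 3↦1, 4↦9, 5↦10, 6↦4, 7↦2, 8↦4, 9↦10, 10↦9]  zeros at y ∈ ∅
Collecting zeros: affine points = {(0, 6), (1, 8), (1, 9), (2, 7), (2, 10), (3, 2), (3, 8), (5, 8), (9, 0), (9, 3)}.
Total count |C(F_11)_aff| = 10.
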